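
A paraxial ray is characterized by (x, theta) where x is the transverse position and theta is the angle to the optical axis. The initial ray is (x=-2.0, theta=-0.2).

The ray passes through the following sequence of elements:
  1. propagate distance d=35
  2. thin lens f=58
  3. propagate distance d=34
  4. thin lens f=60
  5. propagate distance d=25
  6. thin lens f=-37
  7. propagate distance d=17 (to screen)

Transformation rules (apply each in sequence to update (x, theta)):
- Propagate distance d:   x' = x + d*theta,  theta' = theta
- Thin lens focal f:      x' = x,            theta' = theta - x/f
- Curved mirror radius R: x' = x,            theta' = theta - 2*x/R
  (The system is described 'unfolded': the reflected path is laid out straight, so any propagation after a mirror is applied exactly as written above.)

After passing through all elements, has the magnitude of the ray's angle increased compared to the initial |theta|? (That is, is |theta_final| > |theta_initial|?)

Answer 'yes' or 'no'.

Answer: no

Derivation:
Initial: x=-2.0000 theta=-0.2000
After 1 (propagate distance d=35): x=-9.0000 theta=-0.2000
After 2 (thin lens f=58): x=-9.0000 theta=-13/290 (≈-0.0448)
After 3 (propagate distance d=34): x=-1526/145 (≈-10.5241) theta=-13/290 (≈-0.0448)
After 4 (thin lens f=60): x=-1526/145 (≈-10.5241) theta=284/2175 (≈0.1306)
After 5 (propagate distance d=25): x=-3158/435 (≈-7.2598) theta=284/2175 (≈0.1306)
After 6 (thin lens f=-37): x=-3158/435 (≈-7.2598) theta=-5282/80475 (≈-0.0656)
After 7 (propagate distance d=17 (to screen)): x=-674024/80475 (≈-8.3756) theta=-5282/80475 (≈-0.0656)
|theta_initial|=0.2000 |theta_final|=5282/80475 (≈0.0656) -> not increased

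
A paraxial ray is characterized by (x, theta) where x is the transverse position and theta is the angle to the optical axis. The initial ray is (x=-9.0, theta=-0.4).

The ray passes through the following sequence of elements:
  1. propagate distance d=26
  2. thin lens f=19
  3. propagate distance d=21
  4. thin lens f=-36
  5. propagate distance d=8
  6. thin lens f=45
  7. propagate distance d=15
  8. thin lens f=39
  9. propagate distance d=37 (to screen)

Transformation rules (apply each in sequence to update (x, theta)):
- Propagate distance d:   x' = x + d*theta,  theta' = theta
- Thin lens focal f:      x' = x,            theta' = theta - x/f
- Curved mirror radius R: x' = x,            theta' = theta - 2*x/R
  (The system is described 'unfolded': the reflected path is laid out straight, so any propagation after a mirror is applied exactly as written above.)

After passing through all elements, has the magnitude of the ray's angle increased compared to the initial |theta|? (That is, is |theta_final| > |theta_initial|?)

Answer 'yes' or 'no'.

Initial: x=-9.0000 theta=-0.4000
After 1 (propagate distance d=26): x=-19.4000 theta=-0.4000
After 2 (thin lens f=19): x=-19.4000 theta=59/95 (≈0.6211)
After 3 (propagate distance d=21): x=-604/95 (≈-6.3579) theta=59/95 (≈0.6211)
After 4 (thin lens f=-36): x=-604/95 (≈-6.3579) theta=4/9 (≈0.4444)
After 5 (propagate distance d=8): x=-2396/855 (≈-2.8023) theta=4/9 (≈0.4444)
After 6 (thin lens f=45): x=-2396/855 (≈-2.8023) theta=19496/38475 (≈0.5067)
After 7 (propagate distance d=15): x=12308/2565 (≈4.7984) theta=19496/38475 (≈0.5067)
After 8 (thin lens f=39): x=12308/2565 (≈4.7984) theta=191908/500175 (≈0.3837)
After 9 (propagate distance d=37 (to screen)): x=9500656/500175 (≈18.9947) theta=191908/500175 (≈0.3837)
|theta_initial|=0.4000 |theta_final|=191908/500175 (≈0.3837) -> not increased

Answer: no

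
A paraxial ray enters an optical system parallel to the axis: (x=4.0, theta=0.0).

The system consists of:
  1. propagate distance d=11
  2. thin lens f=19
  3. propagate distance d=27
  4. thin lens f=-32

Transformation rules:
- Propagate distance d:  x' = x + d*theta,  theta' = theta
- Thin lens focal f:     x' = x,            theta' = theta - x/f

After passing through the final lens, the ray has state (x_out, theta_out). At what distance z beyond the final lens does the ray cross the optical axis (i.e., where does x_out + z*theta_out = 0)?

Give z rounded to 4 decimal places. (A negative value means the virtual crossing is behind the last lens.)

Initial: x=4.0000 theta=0.0000
After 1 (propagate distance d=11): x=4.0000 theta=0.0000
After 2 (thin lens f=19): x=4.0000 theta=-4/19 (≈-0.2105)
After 3 (propagate distance d=27): x=-32/19 (≈-1.6842) theta=-4/19 (≈-0.2105)
After 4 (thin lens f=-32): x=-32/19 (≈-1.6842) theta=-5/19 (≈-0.2632)
z_focus = -x_out/theta_out = -(-32/19)/(-5/19) = -6.4000
Rounded to 4 decimal places: z = -6.4000

Answer: -6.4000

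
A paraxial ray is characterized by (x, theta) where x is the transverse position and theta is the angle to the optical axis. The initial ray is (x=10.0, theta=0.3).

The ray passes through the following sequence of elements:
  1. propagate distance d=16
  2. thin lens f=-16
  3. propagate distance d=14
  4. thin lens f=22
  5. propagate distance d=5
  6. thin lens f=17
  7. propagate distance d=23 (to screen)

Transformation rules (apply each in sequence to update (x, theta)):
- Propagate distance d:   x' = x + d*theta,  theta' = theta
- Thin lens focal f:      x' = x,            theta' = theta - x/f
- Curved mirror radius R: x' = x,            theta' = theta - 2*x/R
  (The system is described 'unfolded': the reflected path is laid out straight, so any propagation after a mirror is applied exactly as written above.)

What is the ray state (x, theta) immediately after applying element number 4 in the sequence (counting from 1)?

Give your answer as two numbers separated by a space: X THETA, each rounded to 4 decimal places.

Initial: x=10.0000 theta=0.3000
After 1 (propagate distance d=16): x=14.8000 theta=0.3000
After 2 (thin lens f=-16): x=14.8000 theta=1.2250
After 3 (propagate distance d=14): x=31.9500 theta=1.2250
After 4 (thin lens f=22): x=31.9500 theta=-5/22 (≈-0.2273)
Rounded to 4 decimal places: x = 31.9500, theta = -0.2273

Answer: 31.9500 -0.2273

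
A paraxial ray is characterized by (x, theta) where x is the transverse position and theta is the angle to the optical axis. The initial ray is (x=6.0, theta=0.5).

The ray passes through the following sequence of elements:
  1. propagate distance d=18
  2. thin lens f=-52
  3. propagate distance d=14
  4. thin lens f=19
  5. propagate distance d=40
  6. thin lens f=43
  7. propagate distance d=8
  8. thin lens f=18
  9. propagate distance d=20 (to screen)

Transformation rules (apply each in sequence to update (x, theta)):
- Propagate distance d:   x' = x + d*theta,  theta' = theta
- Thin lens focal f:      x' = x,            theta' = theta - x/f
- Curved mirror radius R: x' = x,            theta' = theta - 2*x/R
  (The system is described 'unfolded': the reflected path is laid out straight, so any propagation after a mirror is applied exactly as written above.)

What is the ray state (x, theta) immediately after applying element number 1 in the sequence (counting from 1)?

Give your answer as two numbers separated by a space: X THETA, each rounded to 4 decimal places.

Answer: 15.0000 0.5000

Derivation:
Initial: x=6.0000 theta=0.5000
After 1 (propagate distance d=18): x=15.0000 theta=0.5000
Rounded to 4 decimal places: x = 15.0000, theta = 0.5000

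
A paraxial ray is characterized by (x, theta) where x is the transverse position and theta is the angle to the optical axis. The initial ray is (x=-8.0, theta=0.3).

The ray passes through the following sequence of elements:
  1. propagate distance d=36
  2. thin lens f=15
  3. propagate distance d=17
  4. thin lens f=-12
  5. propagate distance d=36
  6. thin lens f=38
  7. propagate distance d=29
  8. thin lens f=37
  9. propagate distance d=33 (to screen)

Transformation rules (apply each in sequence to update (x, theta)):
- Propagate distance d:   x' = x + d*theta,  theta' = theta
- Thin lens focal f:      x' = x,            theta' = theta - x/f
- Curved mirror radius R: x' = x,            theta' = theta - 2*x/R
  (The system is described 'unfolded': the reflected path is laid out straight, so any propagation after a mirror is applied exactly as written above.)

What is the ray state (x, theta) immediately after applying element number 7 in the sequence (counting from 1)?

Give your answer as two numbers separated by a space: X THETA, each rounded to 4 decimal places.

Answer: 20.1537 -0.0977

Derivation:
Initial: x=-8.0000 theta=0.3000
After 1 (propagate distance d=36): x=2.8000 theta=0.3000
After 2 (thin lens f=15): x=2.8000 theta=17/150 (≈0.1133)
After 3 (propagate distance d=17): x=709/150 (≈4.7267) theta=17/150 (≈0.1133)
After 4 (thin lens f=-12): x=709/150 (≈4.7267) theta=913/1800 (≈0.5072)
After 5 (propagate distance d=36): x=1724/75 (≈22.9867) theta=913/1800 (≈0.5072)
After 6 (thin lens f=38): x=1724/75 (≈22.9867) theta=-3341/34200 (≈-0.0977)
After 7 (propagate distance d=29): x=137851/6840 (≈20.1537) theta=-3341/34200 (≈-0.0977)
Rounded to 4 decimal places: x = 20.1537, theta = -0.0977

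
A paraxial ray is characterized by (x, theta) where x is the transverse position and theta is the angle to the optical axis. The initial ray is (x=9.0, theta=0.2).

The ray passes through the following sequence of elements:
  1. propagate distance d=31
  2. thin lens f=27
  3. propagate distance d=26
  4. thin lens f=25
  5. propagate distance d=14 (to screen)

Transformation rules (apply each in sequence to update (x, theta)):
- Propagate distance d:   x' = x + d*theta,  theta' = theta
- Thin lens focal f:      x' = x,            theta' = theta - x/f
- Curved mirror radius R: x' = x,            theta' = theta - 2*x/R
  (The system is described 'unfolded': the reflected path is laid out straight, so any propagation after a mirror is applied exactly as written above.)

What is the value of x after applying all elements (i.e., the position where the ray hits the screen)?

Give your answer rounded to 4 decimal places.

Initial: x=9.0000 theta=0.2000
After 1 (propagate distance d=31): x=15.2000 theta=0.2000
After 2 (thin lens f=27): x=15.2000 theta=-49/135 (≈-0.3630)
After 3 (propagate distance d=26): x=778/135 (≈5.7630) theta=-49/135 (≈-0.3630)
After 4 (thin lens f=25): x=778/135 (≈5.7630) theta=-2003/3375 (≈-0.5935)
After 5 (propagate distance d=14 (to screen)): x=-2864/1125 (≈-2.5458) theta=-2003/3375 (≈-0.5935)
Rounded to 4 decimal places: x = -2.5458

Answer: -2.5458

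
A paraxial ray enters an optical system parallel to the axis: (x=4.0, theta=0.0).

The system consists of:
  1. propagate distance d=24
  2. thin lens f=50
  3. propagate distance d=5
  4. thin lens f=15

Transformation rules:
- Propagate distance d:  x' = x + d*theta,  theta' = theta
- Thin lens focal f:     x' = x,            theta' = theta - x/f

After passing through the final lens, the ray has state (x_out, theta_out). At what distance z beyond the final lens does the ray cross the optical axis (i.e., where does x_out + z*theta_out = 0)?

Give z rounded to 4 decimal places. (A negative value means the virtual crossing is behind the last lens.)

Initial: x=4.0000 theta=0.0000
After 1 (propagate distance d=24): x=4.0000 theta=0.0000
After 2 (thin lens f=50): x=4.0000 theta=-0.0800
After 3 (propagate distance d=5): x=3.6000 theta=-0.0800
After 4 (thin lens f=15): x=3.6000 theta=-0.3200
z_focus = -x_out/theta_out = -(3.6000)/(-0.3200) = 11.2500
Rounded to 4 decimal places: z = 11.2500

Answer: 11.2500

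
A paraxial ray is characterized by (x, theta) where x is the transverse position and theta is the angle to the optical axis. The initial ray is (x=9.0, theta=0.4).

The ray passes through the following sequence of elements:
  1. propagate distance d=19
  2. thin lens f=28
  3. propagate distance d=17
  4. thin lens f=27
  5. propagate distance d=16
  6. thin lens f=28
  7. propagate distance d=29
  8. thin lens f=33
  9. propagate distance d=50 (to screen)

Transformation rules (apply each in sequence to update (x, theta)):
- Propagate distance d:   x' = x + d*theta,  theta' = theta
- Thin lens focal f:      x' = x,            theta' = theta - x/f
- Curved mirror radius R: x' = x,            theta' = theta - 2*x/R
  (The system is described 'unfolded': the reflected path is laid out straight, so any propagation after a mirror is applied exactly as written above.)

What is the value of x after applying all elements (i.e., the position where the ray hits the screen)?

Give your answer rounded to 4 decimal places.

Initial: x=9.0000 theta=0.4000
After 1 (propagate distance d=19): x=16.6000 theta=0.4000
After 2 (thin lens f=28): x=16.6000 theta=-27/140 (≈-0.1929)
After 3 (propagate distance d=17): x=373/28 (≈13.3214) theta=-27/140 (≈-0.1929)
After 4 (thin lens f=27): x=373/28 (≈13.3214) theta=-1297/1890 (≈-0.6862)
After 5 (propagate distance d=16): x=8851/3780 (≈2.3415) theta=-1297/1890 (≈-0.6862)
After 6 (thin lens f=28): x=8851/3780 (≈2.3415) theta=-27161/35280 (≈-0.7699)
After 7 (propagate distance d=29): x=-2115179/105840 (≈-19.9847) theta=-27161/35280 (≈-0.7699)
After 8 (thin lens f=33): x=-2115179/105840 (≈-19.9847) theta=-652/3969 (≈-0.1643)
After 9 (propagate distance d=50 (to screen)): x=-8953537/317520 (≈-28.1983) theta=-652/3969 (≈-0.1643)
Rounded to 4 decimal places: x = -28.1983

Answer: -28.1983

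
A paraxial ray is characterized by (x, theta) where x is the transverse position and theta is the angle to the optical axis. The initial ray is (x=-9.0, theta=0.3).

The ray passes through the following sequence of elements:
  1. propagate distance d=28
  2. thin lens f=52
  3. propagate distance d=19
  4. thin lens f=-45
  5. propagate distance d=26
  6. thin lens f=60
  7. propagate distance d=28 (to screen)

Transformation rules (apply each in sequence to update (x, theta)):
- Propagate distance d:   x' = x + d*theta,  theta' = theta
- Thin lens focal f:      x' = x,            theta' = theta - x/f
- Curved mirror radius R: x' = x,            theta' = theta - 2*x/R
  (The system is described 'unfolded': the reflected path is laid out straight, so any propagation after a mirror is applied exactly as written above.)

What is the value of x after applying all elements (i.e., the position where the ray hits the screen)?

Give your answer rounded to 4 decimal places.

Answer: 20.8289

Derivation:
Initial: x=-9.0000 theta=0.3000
After 1 (propagate distance d=28): x=-0.6000 theta=0.3000
After 2 (thin lens f=52): x=-0.6000 theta=81/260 (≈0.3115)
After 3 (propagate distance d=19): x=1383/260 (≈5.3192) theta=81/260 (≈0.3115)
After 4 (thin lens f=-45): x=1383/260 (≈5.3192) theta=419/975 (≈0.4297)
After 5 (propagate distance d=26): x=64321/3900 (≈16.4926) theta=419/975 (≈0.4297)
After 6 (thin lens f=60): x=64321/3900 (≈16.4926) theta=36239/234000 (≈0.1549)
After 7 (propagate distance d=28 (to screen)): x=304622/14625 (≈20.8289) theta=36239/234000 (≈0.1549)
Rounded to 4 decimal places: x = 20.8289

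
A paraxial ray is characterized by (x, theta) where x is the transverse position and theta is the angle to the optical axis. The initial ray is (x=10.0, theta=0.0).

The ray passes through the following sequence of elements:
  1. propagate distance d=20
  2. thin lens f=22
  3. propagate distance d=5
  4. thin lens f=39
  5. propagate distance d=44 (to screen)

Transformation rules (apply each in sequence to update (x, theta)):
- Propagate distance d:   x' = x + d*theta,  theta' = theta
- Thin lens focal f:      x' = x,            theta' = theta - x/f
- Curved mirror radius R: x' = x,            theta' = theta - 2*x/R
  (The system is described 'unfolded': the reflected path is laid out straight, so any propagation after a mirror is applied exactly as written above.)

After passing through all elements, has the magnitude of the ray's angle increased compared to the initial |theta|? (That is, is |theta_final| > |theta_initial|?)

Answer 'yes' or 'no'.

Answer: yes

Derivation:
Initial: x=10.0000 theta=0.0000
After 1 (propagate distance d=20): x=10.0000 theta=0.0000
After 2 (thin lens f=22): x=10.0000 theta=-5/11 (≈-0.4545)
After 3 (propagate distance d=5): x=85/11 (≈7.7273) theta=-5/11 (≈-0.4545)
After 4 (thin lens f=39): x=85/11 (≈7.7273) theta=-280/429 (≈-0.6527)
After 5 (propagate distance d=44 (to screen)): x=-9005/429 (≈-20.9907) theta=-280/429 (≈-0.6527)
|theta_initial|=0.0000 |theta_final|=280/429 (≈0.6527) -> increased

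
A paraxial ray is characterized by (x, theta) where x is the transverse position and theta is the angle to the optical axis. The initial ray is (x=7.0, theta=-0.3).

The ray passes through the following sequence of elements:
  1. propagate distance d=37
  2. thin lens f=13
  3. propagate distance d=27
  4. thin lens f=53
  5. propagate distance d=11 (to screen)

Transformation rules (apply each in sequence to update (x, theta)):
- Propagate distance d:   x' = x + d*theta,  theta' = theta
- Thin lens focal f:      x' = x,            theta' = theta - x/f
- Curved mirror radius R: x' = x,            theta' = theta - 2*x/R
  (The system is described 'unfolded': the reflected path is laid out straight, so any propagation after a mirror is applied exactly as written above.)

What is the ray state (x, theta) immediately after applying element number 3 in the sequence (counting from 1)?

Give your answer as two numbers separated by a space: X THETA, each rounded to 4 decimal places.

Answer: -3.6846 0.0154

Derivation:
Initial: x=7.0000 theta=-0.3000
After 1 (propagate distance d=37): x=-4.1000 theta=-0.3000
After 2 (thin lens f=13): x=-4.1000 theta=1/65 (≈0.0154)
After 3 (propagate distance d=27): x=-479/130 (≈-3.6846) theta=1/65 (≈0.0154)
Rounded to 4 decimal places: x = -3.6846, theta = 0.0154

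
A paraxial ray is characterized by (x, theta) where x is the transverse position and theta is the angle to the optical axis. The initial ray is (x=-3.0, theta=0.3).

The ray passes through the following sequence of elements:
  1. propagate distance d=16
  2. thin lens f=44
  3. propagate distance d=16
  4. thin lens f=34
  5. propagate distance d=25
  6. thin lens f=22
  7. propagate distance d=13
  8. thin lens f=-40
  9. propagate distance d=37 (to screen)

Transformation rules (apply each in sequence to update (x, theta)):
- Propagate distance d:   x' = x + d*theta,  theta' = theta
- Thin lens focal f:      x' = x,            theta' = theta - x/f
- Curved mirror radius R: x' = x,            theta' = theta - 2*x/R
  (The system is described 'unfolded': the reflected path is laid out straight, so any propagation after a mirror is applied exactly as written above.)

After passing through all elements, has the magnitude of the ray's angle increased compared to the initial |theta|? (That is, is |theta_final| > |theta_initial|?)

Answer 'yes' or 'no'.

Answer: no

Derivation:
Initial: x=-3.0000 theta=0.3000
After 1 (propagate distance d=16): x=1.8000 theta=0.3000
After 2 (thin lens f=44): x=1.8000 theta=57/220 (≈0.2591)
After 3 (propagate distance d=16): x=327/55 (≈5.9455) theta=57/220 (≈0.2591)
After 4 (thin lens f=34): x=327/55 (≈5.9455) theta=63/748 (≈0.0842)
After 5 (propagate distance d=25): x=30111/3740 (≈8.0511) theta=63/748 (≈0.0842)
After 6 (thin lens f=22): x=30111/3740 (≈8.0511) theta=-23181/82280 (≈-0.2817)
After 7 (propagate distance d=13): x=361089/82280 (≈4.3885) theta=-23181/82280 (≈-0.2817)
After 8 (thin lens f=-40): x=361089/82280 (≈4.3885) theta=-33303/193600 (≈-0.1720)
After 9 (propagate distance d=37 (to screen)): x=-6504027/3291200 (≈-1.9762) theta=-33303/193600 (≈-0.1720)
|theta_initial|=0.3000 |theta_final|=33303/193600 (≈0.1720) -> not increased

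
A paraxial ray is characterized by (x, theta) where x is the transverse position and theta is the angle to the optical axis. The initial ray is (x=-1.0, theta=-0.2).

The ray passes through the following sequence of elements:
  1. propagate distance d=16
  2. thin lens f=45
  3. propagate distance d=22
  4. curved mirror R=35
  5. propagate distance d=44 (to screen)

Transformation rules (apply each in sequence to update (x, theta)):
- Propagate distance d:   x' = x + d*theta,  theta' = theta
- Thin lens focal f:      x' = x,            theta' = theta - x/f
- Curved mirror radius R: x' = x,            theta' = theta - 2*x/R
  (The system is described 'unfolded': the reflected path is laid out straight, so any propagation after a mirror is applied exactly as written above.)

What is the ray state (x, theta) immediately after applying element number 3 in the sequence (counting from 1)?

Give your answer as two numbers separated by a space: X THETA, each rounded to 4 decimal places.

Answer: -6.5467 -0.1067

Derivation:
Initial: x=-1.0000 theta=-0.2000
After 1 (propagate distance d=16): x=-4.2000 theta=-0.2000
After 2 (thin lens f=45): x=-4.2000 theta=-8/75 (≈-0.1067)
After 3 (propagate distance d=22): x=-491/75 (≈-6.5467) theta=-8/75 (≈-0.1067)
Rounded to 4 decimal places: x = -6.5467, theta = -0.1067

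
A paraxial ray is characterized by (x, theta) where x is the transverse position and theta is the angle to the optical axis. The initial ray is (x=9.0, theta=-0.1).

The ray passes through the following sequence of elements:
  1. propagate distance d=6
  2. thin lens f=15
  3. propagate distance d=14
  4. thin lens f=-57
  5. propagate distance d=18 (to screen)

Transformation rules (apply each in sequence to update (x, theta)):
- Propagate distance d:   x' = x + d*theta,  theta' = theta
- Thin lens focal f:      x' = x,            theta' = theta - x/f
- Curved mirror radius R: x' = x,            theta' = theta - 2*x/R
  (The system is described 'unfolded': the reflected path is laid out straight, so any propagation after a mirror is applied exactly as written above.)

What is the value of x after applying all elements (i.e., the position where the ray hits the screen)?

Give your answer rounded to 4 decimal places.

Initial: x=9.0000 theta=-0.1000
After 1 (propagate distance d=6): x=8.4000 theta=-0.1000
After 2 (thin lens f=15): x=8.4000 theta=-0.6600
After 3 (propagate distance d=14): x=-0.8400 theta=-0.6600
After 4 (thin lens f=-57): x=-0.8400 theta=-641/950 (≈-0.6747)
After 5 (propagate distance d=18 (to screen)): x=-6168/475 (≈-12.9853) theta=-641/950 (≈-0.6747)
Rounded to 4 decimal places: x = -12.9853

Answer: -12.9853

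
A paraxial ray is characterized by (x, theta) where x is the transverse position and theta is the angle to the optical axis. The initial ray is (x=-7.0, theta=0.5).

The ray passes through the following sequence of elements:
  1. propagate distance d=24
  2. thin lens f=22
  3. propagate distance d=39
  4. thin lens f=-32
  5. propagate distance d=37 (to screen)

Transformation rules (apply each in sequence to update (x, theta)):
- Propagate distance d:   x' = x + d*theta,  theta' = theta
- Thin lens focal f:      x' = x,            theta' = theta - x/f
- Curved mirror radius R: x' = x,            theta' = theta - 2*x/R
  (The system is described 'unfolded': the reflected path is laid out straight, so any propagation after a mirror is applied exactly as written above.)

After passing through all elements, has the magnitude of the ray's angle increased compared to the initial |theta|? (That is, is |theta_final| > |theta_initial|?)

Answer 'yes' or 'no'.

Initial: x=-7.0000 theta=0.5000
After 1 (propagate distance d=24): x=5.0000 theta=0.5000
After 2 (thin lens f=22): x=5.0000 theta=3/11 (≈0.2727)
After 3 (propagate distance d=39): x=172/11 (≈15.6364) theta=3/11 (≈0.2727)
After 4 (thin lens f=-32): x=172/11 (≈15.6364) theta=67/88 (≈0.7614)
After 5 (propagate distance d=37 (to screen)): x=3855/88 (≈43.8068) theta=67/88 (≈0.7614)
|theta_initial|=0.5000 |theta_final|=67/88 (≈0.7614) -> increased

Answer: yes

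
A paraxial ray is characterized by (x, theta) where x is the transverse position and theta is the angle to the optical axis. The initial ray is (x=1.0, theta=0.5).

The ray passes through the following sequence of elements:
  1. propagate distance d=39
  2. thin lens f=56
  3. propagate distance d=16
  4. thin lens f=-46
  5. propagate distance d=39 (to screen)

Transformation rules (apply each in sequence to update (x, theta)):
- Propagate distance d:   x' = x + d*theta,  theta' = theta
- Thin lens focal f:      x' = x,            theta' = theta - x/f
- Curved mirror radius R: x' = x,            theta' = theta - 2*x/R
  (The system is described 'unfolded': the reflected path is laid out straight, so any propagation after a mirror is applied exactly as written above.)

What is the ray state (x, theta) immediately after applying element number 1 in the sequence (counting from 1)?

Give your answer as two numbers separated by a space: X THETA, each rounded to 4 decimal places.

Initial: x=1.0000 theta=0.5000
After 1 (propagate distance d=39): x=20.5000 theta=0.5000
Rounded to 4 decimal places: x = 20.5000, theta = 0.5000

Answer: 20.5000 0.5000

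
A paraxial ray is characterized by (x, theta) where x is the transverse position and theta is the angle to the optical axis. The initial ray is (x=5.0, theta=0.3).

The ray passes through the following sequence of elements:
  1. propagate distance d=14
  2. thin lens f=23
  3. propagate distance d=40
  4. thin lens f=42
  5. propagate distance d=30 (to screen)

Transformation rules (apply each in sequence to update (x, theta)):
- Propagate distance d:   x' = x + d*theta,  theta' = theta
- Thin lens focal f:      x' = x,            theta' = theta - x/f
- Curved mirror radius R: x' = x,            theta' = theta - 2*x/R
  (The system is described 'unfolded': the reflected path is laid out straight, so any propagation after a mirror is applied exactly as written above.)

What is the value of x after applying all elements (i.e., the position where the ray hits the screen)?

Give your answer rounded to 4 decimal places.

Answer: -1.5143

Derivation:
Initial: x=5.0000 theta=0.3000
After 1 (propagate distance d=14): x=9.2000 theta=0.3000
After 2 (thin lens f=23): x=9.2000 theta=-0.1000
After 3 (propagate distance d=40): x=5.2000 theta=-0.1000
After 4 (thin lens f=42): x=5.2000 theta=-47/210 (≈-0.2238)
After 5 (propagate distance d=30 (to screen)): x=-53/35 (≈-1.5143) theta=-47/210 (≈-0.2238)
Rounded to 4 decimal places: x = -1.5143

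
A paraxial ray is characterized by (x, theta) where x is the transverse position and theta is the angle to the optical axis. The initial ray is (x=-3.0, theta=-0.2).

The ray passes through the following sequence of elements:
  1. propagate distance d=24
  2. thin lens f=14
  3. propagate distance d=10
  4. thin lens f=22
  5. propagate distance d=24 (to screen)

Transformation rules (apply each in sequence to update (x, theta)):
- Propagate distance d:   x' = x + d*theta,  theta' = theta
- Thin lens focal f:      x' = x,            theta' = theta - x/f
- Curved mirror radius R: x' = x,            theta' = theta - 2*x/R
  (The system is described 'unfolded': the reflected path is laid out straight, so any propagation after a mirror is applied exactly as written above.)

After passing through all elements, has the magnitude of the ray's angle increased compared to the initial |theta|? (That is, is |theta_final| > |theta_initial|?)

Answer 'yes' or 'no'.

Answer: yes

Derivation:
Initial: x=-3.0000 theta=-0.2000
After 1 (propagate distance d=24): x=-7.8000 theta=-0.2000
After 2 (thin lens f=14): x=-7.8000 theta=5/14 (≈0.3571)
After 3 (propagate distance d=10): x=-148/35 (≈-4.2286) theta=5/14 (≈0.3571)
After 4 (thin lens f=22): x=-148/35 (≈-4.2286) theta=423/770 (≈0.5494)
After 5 (propagate distance d=24 (to screen)): x=3448/385 (≈8.9558) theta=423/770 (≈0.5494)
|theta_initial|=0.2000 |theta_final|=423/770 (≈0.5494) -> increased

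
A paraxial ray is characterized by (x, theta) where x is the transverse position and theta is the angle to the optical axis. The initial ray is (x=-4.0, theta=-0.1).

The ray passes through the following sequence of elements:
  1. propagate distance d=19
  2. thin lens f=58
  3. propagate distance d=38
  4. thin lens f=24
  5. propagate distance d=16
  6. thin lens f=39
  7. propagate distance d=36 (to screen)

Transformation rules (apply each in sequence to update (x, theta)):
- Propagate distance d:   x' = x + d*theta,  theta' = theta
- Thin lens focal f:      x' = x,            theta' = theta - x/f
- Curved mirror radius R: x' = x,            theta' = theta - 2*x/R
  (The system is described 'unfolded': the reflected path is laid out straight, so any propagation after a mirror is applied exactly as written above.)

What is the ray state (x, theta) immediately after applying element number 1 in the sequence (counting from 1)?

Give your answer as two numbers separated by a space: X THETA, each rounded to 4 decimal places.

Initial: x=-4.0000 theta=-0.1000
After 1 (propagate distance d=19): x=-5.9000 theta=-0.1000
Rounded to 4 decimal places: x = -5.9000, theta = -0.1000

Answer: -5.9000 -0.1000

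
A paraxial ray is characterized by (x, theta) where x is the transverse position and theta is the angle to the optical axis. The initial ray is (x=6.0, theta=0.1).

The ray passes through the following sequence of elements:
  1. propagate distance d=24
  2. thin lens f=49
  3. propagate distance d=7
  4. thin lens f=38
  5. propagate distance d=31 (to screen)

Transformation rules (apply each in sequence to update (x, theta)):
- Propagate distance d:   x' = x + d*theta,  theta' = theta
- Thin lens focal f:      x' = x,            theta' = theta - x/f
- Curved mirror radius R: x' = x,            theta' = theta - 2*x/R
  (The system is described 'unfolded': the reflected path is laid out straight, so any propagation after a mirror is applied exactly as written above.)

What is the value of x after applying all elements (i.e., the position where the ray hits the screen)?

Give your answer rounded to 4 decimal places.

Initial: x=6.0000 theta=0.1000
After 1 (propagate distance d=24): x=8.4000 theta=0.1000
After 2 (thin lens f=49): x=8.4000 theta=-1/14 (≈-0.0714)
After 3 (propagate distance d=7): x=7.9000 theta=-1/14 (≈-0.0714)
After 4 (thin lens f=38): x=7.9000 theta=-743/2660 (≈-0.2793)
After 5 (propagate distance d=31 (to screen)): x=-2019/2660 (≈-0.7590) theta=-743/2660 (≈-0.2793)
Rounded to 4 decimal places: x = -0.7590

Answer: -0.7590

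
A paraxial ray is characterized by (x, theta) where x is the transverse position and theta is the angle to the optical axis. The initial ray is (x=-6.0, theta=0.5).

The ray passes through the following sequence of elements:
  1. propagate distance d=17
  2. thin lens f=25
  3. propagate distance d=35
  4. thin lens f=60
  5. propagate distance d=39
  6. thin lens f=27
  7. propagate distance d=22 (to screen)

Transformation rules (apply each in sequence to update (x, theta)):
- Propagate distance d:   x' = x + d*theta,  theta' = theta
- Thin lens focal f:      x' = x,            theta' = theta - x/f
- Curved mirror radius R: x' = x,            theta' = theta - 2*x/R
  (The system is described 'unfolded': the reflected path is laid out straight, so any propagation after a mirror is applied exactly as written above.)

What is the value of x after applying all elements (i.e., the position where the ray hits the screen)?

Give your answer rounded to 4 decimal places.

Initial: x=-6.0000 theta=0.5000
After 1 (propagate distance d=17): x=2.5000 theta=0.5000
After 2 (thin lens f=25): x=2.5000 theta=0.4000
After 3 (propagate distance d=35): x=16.5000 theta=0.4000
After 4 (thin lens f=60): x=16.5000 theta=0.1250
After 5 (propagate distance d=39): x=21.3750 theta=0.1250
After 6 (thin lens f=27): x=21.3750 theta=-2/3 (≈-0.6667)
After 7 (propagate distance d=22 (to screen)): x=161/24 (≈6.7083) theta=-2/3 (≈-0.6667)
Rounded to 4 decimal places: x = 6.7083

Answer: 6.7083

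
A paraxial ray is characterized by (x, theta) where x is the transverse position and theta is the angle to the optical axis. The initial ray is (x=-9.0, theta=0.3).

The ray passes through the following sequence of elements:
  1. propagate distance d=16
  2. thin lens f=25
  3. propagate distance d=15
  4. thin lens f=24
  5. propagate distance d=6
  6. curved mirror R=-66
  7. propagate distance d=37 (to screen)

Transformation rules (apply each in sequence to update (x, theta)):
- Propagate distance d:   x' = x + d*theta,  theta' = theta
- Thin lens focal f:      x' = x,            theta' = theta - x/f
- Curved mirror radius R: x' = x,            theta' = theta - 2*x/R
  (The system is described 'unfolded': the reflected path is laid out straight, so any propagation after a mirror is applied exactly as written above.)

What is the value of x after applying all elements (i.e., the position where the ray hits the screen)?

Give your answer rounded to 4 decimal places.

Answer: 23.4112

Derivation:
Initial: x=-9.0000 theta=0.3000
After 1 (propagate distance d=16): x=-4.2000 theta=0.3000
After 2 (thin lens f=25): x=-4.2000 theta=0.4680
After 3 (propagate distance d=15): x=2.8200 theta=0.4680
After 4 (thin lens f=24): x=2.8200 theta=0.3505
After 5 (propagate distance d=6): x=4.9230 theta=0.3505
After 6 (curved mirror R=-66): x=4.9230 theta=10993/22000 (≈0.4997)
After 7 (propagate distance d=37 (to screen)): x=515047/22000 (≈23.4112) theta=10993/22000 (≈0.4997)
Rounded to 4 decimal places: x = 23.4112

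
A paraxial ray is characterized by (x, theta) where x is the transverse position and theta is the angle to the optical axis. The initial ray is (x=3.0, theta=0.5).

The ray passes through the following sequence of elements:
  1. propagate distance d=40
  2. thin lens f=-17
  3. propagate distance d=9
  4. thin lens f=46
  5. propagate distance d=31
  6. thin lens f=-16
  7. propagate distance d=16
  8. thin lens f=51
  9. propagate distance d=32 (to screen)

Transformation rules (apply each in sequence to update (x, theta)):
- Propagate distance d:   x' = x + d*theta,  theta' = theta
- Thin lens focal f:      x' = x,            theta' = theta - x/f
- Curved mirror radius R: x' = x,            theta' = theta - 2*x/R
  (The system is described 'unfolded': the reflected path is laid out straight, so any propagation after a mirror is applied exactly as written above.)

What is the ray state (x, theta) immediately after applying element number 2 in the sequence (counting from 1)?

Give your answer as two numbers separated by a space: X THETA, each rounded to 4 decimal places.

Initial: x=3.0000 theta=0.5000
After 1 (propagate distance d=40): x=23.0000 theta=0.5000
After 2 (thin lens f=-17): x=23.0000 theta=63/34 (≈1.8529)
Rounded to 4 decimal places: x = 23.0000, theta = 1.8529

Answer: 23.0000 1.8529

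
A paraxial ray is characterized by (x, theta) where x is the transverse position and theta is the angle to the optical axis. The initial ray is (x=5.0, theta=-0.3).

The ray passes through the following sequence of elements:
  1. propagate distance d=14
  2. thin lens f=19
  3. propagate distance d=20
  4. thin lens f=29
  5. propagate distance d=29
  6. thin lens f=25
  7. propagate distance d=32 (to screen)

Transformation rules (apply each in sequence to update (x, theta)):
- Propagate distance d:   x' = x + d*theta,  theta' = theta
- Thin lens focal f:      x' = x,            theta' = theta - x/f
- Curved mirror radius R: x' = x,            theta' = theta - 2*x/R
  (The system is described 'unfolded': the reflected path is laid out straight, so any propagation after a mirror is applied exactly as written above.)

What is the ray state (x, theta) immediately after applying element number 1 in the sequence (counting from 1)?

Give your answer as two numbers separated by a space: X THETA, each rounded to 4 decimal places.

Answer: 0.8000 -0.3000

Derivation:
Initial: x=5.0000 theta=-0.3000
After 1 (propagate distance d=14): x=0.8000 theta=-0.3000
Rounded to 4 decimal places: x = 0.8000, theta = -0.3000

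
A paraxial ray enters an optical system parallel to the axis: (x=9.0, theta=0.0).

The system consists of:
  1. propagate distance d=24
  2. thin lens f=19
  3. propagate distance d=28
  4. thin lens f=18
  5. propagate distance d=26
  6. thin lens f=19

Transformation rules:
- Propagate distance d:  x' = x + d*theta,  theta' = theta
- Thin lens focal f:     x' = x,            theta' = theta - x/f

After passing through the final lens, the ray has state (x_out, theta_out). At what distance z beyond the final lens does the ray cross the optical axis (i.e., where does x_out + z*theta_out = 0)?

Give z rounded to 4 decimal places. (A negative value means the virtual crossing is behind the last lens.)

Answer: 33.4400

Derivation:
Initial: x=9.0000 theta=0.0000
After 1 (propagate distance d=24): x=9.0000 theta=0.0000
After 2 (thin lens f=19): x=9.0000 theta=-9/19 (≈-0.4737)
After 3 (propagate distance d=28): x=-81/19 (≈-4.2632) theta=-9/19 (≈-0.4737)
After 4 (thin lens f=18): x=-81/19 (≈-4.2632) theta=-9/38 (≈-0.2368)
After 5 (propagate distance d=26): x=-198/19 (≈-10.4211) theta=-9/38 (≈-0.2368)
After 6 (thin lens f=19): x=-198/19 (≈-10.4211) theta=225/722 (≈0.3116)
z_focus = -x_out/theta_out = -(-198/19)/(225/722) = 33.4400
Rounded to 4 decimal places: z = 33.4400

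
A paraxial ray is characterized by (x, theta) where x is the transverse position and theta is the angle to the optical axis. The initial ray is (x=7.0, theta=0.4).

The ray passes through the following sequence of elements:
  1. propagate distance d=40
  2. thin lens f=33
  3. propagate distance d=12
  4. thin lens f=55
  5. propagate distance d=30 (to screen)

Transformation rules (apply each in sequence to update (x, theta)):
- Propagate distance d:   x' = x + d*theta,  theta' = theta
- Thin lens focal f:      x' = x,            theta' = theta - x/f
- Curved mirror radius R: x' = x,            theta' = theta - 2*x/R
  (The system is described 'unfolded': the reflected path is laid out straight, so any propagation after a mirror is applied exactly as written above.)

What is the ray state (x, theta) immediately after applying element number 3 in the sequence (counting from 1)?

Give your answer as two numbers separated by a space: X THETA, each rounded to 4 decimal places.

Initial: x=7.0000 theta=0.4000
After 1 (propagate distance d=40): x=23.0000 theta=0.4000
After 2 (thin lens f=33): x=23.0000 theta=-49/165 (≈-0.2970)
After 3 (propagate distance d=12): x=1069/55 (≈19.4364) theta=-49/165 (≈-0.2970)
Rounded to 4 decimal places: x = 19.4364, theta = -0.2970

Answer: 19.4364 -0.2970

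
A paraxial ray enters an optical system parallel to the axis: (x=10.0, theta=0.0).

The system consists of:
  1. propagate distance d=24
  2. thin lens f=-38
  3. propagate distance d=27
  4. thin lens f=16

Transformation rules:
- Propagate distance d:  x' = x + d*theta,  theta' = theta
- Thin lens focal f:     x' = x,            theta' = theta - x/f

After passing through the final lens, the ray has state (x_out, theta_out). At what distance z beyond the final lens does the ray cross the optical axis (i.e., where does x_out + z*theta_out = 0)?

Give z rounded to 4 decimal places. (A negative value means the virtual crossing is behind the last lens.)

Initial: x=10.0000 theta=0.0000
After 1 (propagate distance d=24): x=10.0000 theta=0.0000
After 2 (thin lens f=-38): x=10.0000 theta=5/19 (≈0.2632)
After 3 (propagate distance d=27): x=325/19 (≈17.1053) theta=5/19 (≈0.2632)
After 4 (thin lens f=16): x=325/19 (≈17.1053) theta=-245/304 (≈-0.8059)
z_focus = -x_out/theta_out = -(325/19)/(-245/304) = 1040/49 ≈ 21.2245
Rounded to 4 decimal places: z = 21.2245

Answer: 21.2245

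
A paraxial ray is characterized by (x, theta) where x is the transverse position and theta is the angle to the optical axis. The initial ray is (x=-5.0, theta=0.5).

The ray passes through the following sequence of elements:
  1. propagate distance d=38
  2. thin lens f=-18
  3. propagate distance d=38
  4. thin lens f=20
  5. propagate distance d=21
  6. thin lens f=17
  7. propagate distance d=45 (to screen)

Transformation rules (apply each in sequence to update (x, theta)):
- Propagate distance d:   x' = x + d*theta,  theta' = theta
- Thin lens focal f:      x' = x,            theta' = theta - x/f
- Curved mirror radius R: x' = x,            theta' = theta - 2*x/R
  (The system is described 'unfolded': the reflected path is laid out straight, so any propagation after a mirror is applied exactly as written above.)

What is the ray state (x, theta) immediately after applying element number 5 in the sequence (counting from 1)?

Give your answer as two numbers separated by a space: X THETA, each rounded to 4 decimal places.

Answer: 23.7056 -1.8500

Derivation:
Initial: x=-5.0000 theta=0.5000
After 1 (propagate distance d=38): x=14.0000 theta=0.5000
After 2 (thin lens f=-18): x=14.0000 theta=23/18 (≈1.2778)
After 3 (propagate distance d=38): x=563/9 (≈62.5556) theta=23/18 (≈1.2778)
After 4 (thin lens f=20): x=563/9 (≈62.5556) theta=-1.8500
After 5 (propagate distance d=21): x=4267/180 (≈23.7056) theta=-1.8500
Rounded to 4 decimal places: x = 23.7056, theta = -1.8500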